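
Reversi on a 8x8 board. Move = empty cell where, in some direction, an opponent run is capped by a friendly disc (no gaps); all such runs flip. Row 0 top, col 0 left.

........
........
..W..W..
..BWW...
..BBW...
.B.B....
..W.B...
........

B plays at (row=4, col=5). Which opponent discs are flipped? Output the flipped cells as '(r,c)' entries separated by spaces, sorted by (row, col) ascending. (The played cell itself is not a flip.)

Dir NW: opp run (3,4), next='.' -> no flip
Dir N: first cell '.' (not opp) -> no flip
Dir NE: first cell '.' (not opp) -> no flip
Dir W: opp run (4,4) capped by B -> flip
Dir E: first cell '.' (not opp) -> no flip
Dir SW: first cell '.' (not opp) -> no flip
Dir S: first cell '.' (not opp) -> no flip
Dir SE: first cell '.' (not opp) -> no flip

Answer: (4,4)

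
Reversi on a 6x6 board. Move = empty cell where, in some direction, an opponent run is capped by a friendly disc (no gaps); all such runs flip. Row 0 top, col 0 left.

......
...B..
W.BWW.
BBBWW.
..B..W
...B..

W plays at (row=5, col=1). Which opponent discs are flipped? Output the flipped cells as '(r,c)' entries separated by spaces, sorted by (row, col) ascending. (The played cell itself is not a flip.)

Dir NW: first cell '.' (not opp) -> no flip
Dir N: first cell '.' (not opp) -> no flip
Dir NE: opp run (4,2) capped by W -> flip
Dir W: first cell '.' (not opp) -> no flip
Dir E: first cell '.' (not opp) -> no flip
Dir SW: edge -> no flip
Dir S: edge -> no flip
Dir SE: edge -> no flip

Answer: (4,2)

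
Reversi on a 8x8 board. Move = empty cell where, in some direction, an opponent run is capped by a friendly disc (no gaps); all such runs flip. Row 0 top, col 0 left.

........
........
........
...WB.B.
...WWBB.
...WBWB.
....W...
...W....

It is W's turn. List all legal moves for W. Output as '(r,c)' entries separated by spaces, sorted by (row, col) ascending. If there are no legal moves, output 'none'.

Answer: (2,4) (2,5) (3,5) (3,7) (4,7) (5,7) (6,5)

Derivation:
(2,3): no bracket -> illegal
(2,4): flips 1 -> legal
(2,5): flips 1 -> legal
(2,6): no bracket -> illegal
(2,7): no bracket -> illegal
(3,5): flips 2 -> legal
(3,7): flips 1 -> legal
(4,7): flips 2 -> legal
(5,7): flips 1 -> legal
(6,3): no bracket -> illegal
(6,5): flips 1 -> legal
(6,6): no bracket -> illegal
(6,7): no bracket -> illegal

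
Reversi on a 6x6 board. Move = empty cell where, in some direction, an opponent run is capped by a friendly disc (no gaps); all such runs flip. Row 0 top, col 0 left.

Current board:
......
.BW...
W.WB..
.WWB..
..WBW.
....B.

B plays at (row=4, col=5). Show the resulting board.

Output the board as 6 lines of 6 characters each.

Place B at (4,5); scan 8 dirs for brackets.
Dir NW: first cell '.' (not opp) -> no flip
Dir N: first cell '.' (not opp) -> no flip
Dir NE: edge -> no flip
Dir W: opp run (4,4) capped by B -> flip
Dir E: edge -> no flip
Dir SW: first cell 'B' (not opp) -> no flip
Dir S: first cell '.' (not opp) -> no flip
Dir SE: edge -> no flip
All flips: (4,4)

Answer: ......
.BW...
W.WB..
.WWB..
..WBBB
....B.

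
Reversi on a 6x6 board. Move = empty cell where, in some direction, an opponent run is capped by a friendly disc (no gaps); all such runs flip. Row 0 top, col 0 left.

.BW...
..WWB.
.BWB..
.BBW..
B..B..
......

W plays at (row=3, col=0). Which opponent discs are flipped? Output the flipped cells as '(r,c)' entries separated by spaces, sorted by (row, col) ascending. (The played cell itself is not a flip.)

Dir NW: edge -> no flip
Dir N: first cell '.' (not opp) -> no flip
Dir NE: opp run (2,1) capped by W -> flip
Dir W: edge -> no flip
Dir E: opp run (3,1) (3,2) capped by W -> flip
Dir SW: edge -> no flip
Dir S: opp run (4,0), next='.' -> no flip
Dir SE: first cell '.' (not opp) -> no flip

Answer: (2,1) (3,1) (3,2)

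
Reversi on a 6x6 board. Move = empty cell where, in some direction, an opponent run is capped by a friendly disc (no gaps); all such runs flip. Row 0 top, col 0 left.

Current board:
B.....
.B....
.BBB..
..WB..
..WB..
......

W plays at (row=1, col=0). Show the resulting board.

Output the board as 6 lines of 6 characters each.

Answer: B.....
WB....
.WBB..
..WB..
..WB..
......

Derivation:
Place W at (1,0); scan 8 dirs for brackets.
Dir NW: edge -> no flip
Dir N: opp run (0,0), next=edge -> no flip
Dir NE: first cell '.' (not opp) -> no flip
Dir W: edge -> no flip
Dir E: opp run (1,1), next='.' -> no flip
Dir SW: edge -> no flip
Dir S: first cell '.' (not opp) -> no flip
Dir SE: opp run (2,1) capped by W -> flip
All flips: (2,1)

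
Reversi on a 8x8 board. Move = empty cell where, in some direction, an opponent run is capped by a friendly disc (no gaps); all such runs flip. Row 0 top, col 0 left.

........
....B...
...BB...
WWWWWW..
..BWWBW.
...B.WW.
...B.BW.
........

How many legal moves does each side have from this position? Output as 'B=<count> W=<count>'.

-- B to move --
(2,0): flips 1 -> legal
(2,1): no bracket -> illegal
(2,2): flips 1 -> legal
(2,5): flips 1 -> legal
(2,6): flips 2 -> legal
(3,6): no bracket -> illegal
(3,7): no bracket -> illegal
(4,0): no bracket -> illegal
(4,1): flips 1 -> legal
(4,7): flips 2 -> legal
(5,2): no bracket -> illegal
(5,4): flips 2 -> legal
(5,7): flips 2 -> legal
(6,4): no bracket -> illegal
(6,7): flips 2 -> legal
(7,5): no bracket -> illegal
(7,6): no bracket -> illegal
(7,7): no bracket -> illegal
B mobility = 9
-- W to move --
(0,3): no bracket -> illegal
(0,4): flips 2 -> legal
(0,5): flips 2 -> legal
(1,2): flips 1 -> legal
(1,3): flips 2 -> legal
(1,5): flips 1 -> legal
(2,2): no bracket -> illegal
(2,5): no bracket -> illegal
(3,6): no bracket -> illegal
(4,1): flips 1 -> legal
(5,1): flips 1 -> legal
(5,2): flips 1 -> legal
(5,4): no bracket -> illegal
(6,2): flips 1 -> legal
(6,4): flips 3 -> legal
(7,2): no bracket -> illegal
(7,3): flips 2 -> legal
(7,4): flips 1 -> legal
(7,5): flips 1 -> legal
(7,6): no bracket -> illegal
W mobility = 13

Answer: B=9 W=13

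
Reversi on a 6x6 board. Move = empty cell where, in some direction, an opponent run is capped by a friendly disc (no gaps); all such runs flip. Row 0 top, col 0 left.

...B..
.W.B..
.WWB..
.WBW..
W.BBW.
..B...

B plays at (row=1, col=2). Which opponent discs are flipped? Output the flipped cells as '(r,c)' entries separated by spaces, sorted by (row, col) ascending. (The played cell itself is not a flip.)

Answer: (2,2)

Derivation:
Dir NW: first cell '.' (not opp) -> no flip
Dir N: first cell '.' (not opp) -> no flip
Dir NE: first cell 'B' (not opp) -> no flip
Dir W: opp run (1,1), next='.' -> no flip
Dir E: first cell 'B' (not opp) -> no flip
Dir SW: opp run (2,1), next='.' -> no flip
Dir S: opp run (2,2) capped by B -> flip
Dir SE: first cell 'B' (not opp) -> no flip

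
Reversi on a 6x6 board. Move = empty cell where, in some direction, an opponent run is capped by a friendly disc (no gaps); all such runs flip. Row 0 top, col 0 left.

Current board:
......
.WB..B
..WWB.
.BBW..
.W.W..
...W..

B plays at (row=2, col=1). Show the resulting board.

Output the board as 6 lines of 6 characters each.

Place B at (2,1); scan 8 dirs for brackets.
Dir NW: first cell '.' (not opp) -> no flip
Dir N: opp run (1,1), next='.' -> no flip
Dir NE: first cell 'B' (not opp) -> no flip
Dir W: first cell '.' (not opp) -> no flip
Dir E: opp run (2,2) (2,3) capped by B -> flip
Dir SW: first cell '.' (not opp) -> no flip
Dir S: first cell 'B' (not opp) -> no flip
Dir SE: first cell 'B' (not opp) -> no flip
All flips: (2,2) (2,3)

Answer: ......
.WB..B
.BBBB.
.BBW..
.W.W..
...W..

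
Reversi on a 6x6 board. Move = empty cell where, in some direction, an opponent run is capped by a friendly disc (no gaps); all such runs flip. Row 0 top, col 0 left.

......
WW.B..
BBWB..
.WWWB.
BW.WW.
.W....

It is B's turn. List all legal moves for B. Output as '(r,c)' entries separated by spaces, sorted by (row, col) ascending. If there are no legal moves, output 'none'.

Answer: (0,0) (0,1) (0,2) (3,0) (4,2) (5,0) (5,2) (5,3) (5,4)

Derivation:
(0,0): flips 1 -> legal
(0,1): flips 1 -> legal
(0,2): flips 1 -> legal
(1,2): no bracket -> illegal
(2,4): no bracket -> illegal
(3,0): flips 3 -> legal
(3,5): no bracket -> illegal
(4,2): flips 2 -> legal
(4,5): no bracket -> illegal
(5,0): flips 2 -> legal
(5,2): flips 1 -> legal
(5,3): flips 2 -> legal
(5,4): flips 3 -> legal
(5,5): no bracket -> illegal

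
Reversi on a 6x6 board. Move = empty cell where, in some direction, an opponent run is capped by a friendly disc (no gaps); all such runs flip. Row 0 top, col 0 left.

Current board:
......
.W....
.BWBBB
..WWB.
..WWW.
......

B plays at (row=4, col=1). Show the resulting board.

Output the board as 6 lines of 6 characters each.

Place B at (4,1); scan 8 dirs for brackets.
Dir NW: first cell '.' (not opp) -> no flip
Dir N: first cell '.' (not opp) -> no flip
Dir NE: opp run (3,2) capped by B -> flip
Dir W: first cell '.' (not opp) -> no flip
Dir E: opp run (4,2) (4,3) (4,4), next='.' -> no flip
Dir SW: first cell '.' (not opp) -> no flip
Dir S: first cell '.' (not opp) -> no flip
Dir SE: first cell '.' (not opp) -> no flip
All flips: (3,2)

Answer: ......
.W....
.BWBBB
..BWB.
.BWWW.
......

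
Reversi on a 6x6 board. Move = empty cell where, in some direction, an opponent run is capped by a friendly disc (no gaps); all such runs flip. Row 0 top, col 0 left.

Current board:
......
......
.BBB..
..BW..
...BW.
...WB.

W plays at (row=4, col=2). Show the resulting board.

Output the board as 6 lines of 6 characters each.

Answer: ......
......
.BBB..
..BW..
..WWW.
...WB.

Derivation:
Place W at (4,2); scan 8 dirs for brackets.
Dir NW: first cell '.' (not opp) -> no flip
Dir N: opp run (3,2) (2,2), next='.' -> no flip
Dir NE: first cell 'W' (not opp) -> no flip
Dir W: first cell '.' (not opp) -> no flip
Dir E: opp run (4,3) capped by W -> flip
Dir SW: first cell '.' (not opp) -> no flip
Dir S: first cell '.' (not opp) -> no flip
Dir SE: first cell 'W' (not opp) -> no flip
All flips: (4,3)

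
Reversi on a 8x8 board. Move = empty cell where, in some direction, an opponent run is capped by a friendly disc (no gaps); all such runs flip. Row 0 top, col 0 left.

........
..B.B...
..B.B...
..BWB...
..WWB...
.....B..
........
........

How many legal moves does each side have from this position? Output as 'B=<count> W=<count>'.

Answer: B=4 W=9

Derivation:
-- B to move --
(2,3): no bracket -> illegal
(3,1): no bracket -> illegal
(4,1): flips 2 -> legal
(5,1): flips 2 -> legal
(5,2): flips 2 -> legal
(5,3): no bracket -> illegal
(5,4): flips 1 -> legal
B mobility = 4
-- W to move --
(0,1): no bracket -> illegal
(0,2): flips 3 -> legal
(0,3): no bracket -> illegal
(0,4): no bracket -> illegal
(0,5): no bracket -> illegal
(1,1): flips 1 -> legal
(1,3): no bracket -> illegal
(1,5): flips 1 -> legal
(2,1): flips 1 -> legal
(2,3): no bracket -> illegal
(2,5): flips 1 -> legal
(3,1): flips 1 -> legal
(3,5): flips 1 -> legal
(4,1): no bracket -> illegal
(4,5): flips 1 -> legal
(4,6): no bracket -> illegal
(5,3): no bracket -> illegal
(5,4): no bracket -> illegal
(5,6): no bracket -> illegal
(6,4): no bracket -> illegal
(6,5): no bracket -> illegal
(6,6): flips 2 -> legal
W mobility = 9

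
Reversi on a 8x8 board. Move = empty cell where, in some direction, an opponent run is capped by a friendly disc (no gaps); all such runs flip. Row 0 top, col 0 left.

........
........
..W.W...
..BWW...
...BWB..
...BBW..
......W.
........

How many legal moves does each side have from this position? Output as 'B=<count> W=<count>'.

-- B to move --
(1,1): no bracket -> illegal
(1,2): flips 1 -> legal
(1,3): no bracket -> illegal
(1,4): flips 3 -> legal
(1,5): no bracket -> illegal
(2,1): no bracket -> illegal
(2,3): flips 2 -> legal
(2,5): flips 1 -> legal
(3,1): no bracket -> illegal
(3,5): flips 3 -> legal
(4,2): no bracket -> illegal
(4,6): no bracket -> illegal
(5,6): flips 1 -> legal
(5,7): no bracket -> illegal
(6,4): no bracket -> illegal
(6,5): flips 1 -> legal
(6,7): no bracket -> illegal
(7,5): no bracket -> illegal
(7,6): no bracket -> illegal
(7,7): no bracket -> illegal
B mobility = 7
-- W to move --
(2,1): no bracket -> illegal
(2,3): no bracket -> illegal
(3,1): flips 1 -> legal
(3,5): flips 1 -> legal
(3,6): no bracket -> illegal
(4,1): no bracket -> illegal
(4,2): flips 2 -> legal
(4,6): flips 1 -> legal
(5,2): flips 3 -> legal
(5,6): flips 1 -> legal
(6,2): flips 1 -> legal
(6,3): flips 2 -> legal
(6,4): flips 1 -> legal
(6,5): no bracket -> illegal
W mobility = 9

Answer: B=7 W=9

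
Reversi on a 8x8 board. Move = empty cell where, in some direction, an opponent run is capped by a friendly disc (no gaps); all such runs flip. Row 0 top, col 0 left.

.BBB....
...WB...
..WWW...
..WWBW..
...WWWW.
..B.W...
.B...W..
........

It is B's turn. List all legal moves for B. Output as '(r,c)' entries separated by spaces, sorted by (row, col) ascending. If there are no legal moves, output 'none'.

(0,4): no bracket -> illegal
(1,1): no bracket -> illegal
(1,2): flips 2 -> legal
(1,5): no bracket -> illegal
(2,1): no bracket -> illegal
(2,5): no bracket -> illegal
(2,6): no bracket -> illegal
(3,1): flips 2 -> legal
(3,6): flips 1 -> legal
(3,7): no bracket -> illegal
(4,1): flips 2 -> legal
(4,2): no bracket -> illegal
(4,7): no bracket -> illegal
(5,3): flips 4 -> legal
(5,5): no bracket -> illegal
(5,6): flips 1 -> legal
(5,7): flips 4 -> legal
(6,3): no bracket -> illegal
(6,4): flips 2 -> legal
(6,6): no bracket -> illegal
(7,4): no bracket -> illegal
(7,5): no bracket -> illegal
(7,6): no bracket -> illegal

Answer: (1,2) (3,1) (3,6) (4,1) (5,3) (5,6) (5,7) (6,4)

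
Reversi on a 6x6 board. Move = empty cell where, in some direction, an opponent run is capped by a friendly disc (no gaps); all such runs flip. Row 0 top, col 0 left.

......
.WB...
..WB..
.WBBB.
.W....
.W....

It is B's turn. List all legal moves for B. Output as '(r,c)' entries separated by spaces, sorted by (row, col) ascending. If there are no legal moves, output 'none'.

(0,0): flips 2 -> legal
(0,1): no bracket -> illegal
(0,2): no bracket -> illegal
(1,0): flips 1 -> legal
(1,3): no bracket -> illegal
(2,0): no bracket -> illegal
(2,1): flips 1 -> legal
(3,0): flips 1 -> legal
(4,0): no bracket -> illegal
(4,2): no bracket -> illegal
(5,0): flips 1 -> legal
(5,2): no bracket -> illegal

Answer: (0,0) (1,0) (2,1) (3,0) (5,0)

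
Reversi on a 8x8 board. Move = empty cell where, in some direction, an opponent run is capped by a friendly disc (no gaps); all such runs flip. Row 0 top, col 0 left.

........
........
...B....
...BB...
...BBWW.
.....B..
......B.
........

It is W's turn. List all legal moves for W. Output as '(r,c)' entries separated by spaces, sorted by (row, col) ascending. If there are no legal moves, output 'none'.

Answer: (1,2) (4,2) (6,4) (6,5)

Derivation:
(1,2): flips 2 -> legal
(1,3): no bracket -> illegal
(1,4): no bracket -> illegal
(2,2): no bracket -> illegal
(2,4): no bracket -> illegal
(2,5): no bracket -> illegal
(3,2): no bracket -> illegal
(3,5): no bracket -> illegal
(4,2): flips 2 -> legal
(5,2): no bracket -> illegal
(5,3): no bracket -> illegal
(5,4): no bracket -> illegal
(5,6): no bracket -> illegal
(5,7): no bracket -> illegal
(6,4): flips 1 -> legal
(6,5): flips 1 -> legal
(6,7): no bracket -> illegal
(7,5): no bracket -> illegal
(7,6): no bracket -> illegal
(7,7): no bracket -> illegal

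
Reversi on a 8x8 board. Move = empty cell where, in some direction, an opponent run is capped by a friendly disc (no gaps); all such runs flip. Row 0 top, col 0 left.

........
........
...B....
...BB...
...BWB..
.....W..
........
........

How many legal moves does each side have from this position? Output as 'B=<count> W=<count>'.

Answer: B=3 W=5

Derivation:
-- B to move --
(3,5): no bracket -> illegal
(4,6): no bracket -> illegal
(5,3): no bracket -> illegal
(5,4): flips 1 -> legal
(5,6): no bracket -> illegal
(6,4): no bracket -> illegal
(6,5): flips 1 -> legal
(6,6): flips 2 -> legal
B mobility = 3
-- W to move --
(1,2): no bracket -> illegal
(1,3): no bracket -> illegal
(1,4): no bracket -> illegal
(2,2): flips 1 -> legal
(2,4): flips 1 -> legal
(2,5): no bracket -> illegal
(3,2): no bracket -> illegal
(3,5): flips 1 -> legal
(3,6): no bracket -> illegal
(4,2): flips 1 -> legal
(4,6): flips 1 -> legal
(5,2): no bracket -> illegal
(5,3): no bracket -> illegal
(5,4): no bracket -> illegal
(5,6): no bracket -> illegal
W mobility = 5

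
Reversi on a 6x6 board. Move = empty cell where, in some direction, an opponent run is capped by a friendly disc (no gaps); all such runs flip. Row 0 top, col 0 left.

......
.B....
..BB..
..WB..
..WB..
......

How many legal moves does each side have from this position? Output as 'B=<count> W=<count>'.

-- B to move --
(2,1): flips 1 -> legal
(3,1): flips 1 -> legal
(4,1): flips 2 -> legal
(5,1): flips 1 -> legal
(5,2): flips 2 -> legal
(5,3): no bracket -> illegal
B mobility = 5
-- W to move --
(0,0): no bracket -> illegal
(0,1): no bracket -> illegal
(0,2): no bracket -> illegal
(1,0): no bracket -> illegal
(1,2): flips 1 -> legal
(1,3): no bracket -> illegal
(1,4): flips 1 -> legal
(2,0): no bracket -> illegal
(2,1): no bracket -> illegal
(2,4): flips 1 -> legal
(3,1): no bracket -> illegal
(3,4): flips 1 -> legal
(4,4): flips 1 -> legal
(5,2): no bracket -> illegal
(5,3): no bracket -> illegal
(5,4): flips 1 -> legal
W mobility = 6

Answer: B=5 W=6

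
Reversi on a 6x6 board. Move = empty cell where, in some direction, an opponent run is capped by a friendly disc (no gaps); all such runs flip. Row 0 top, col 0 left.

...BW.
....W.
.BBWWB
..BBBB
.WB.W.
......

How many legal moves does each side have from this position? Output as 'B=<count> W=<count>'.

-- B to move --
(0,5): flips 3 -> legal
(1,2): flips 1 -> legal
(1,3): flips 2 -> legal
(1,5): flips 1 -> legal
(3,0): no bracket -> illegal
(3,1): no bracket -> illegal
(4,0): flips 1 -> legal
(4,3): no bracket -> illegal
(4,5): no bracket -> illegal
(5,0): flips 1 -> legal
(5,1): no bracket -> illegal
(5,2): no bracket -> illegal
(5,3): flips 1 -> legal
(5,4): flips 1 -> legal
(5,5): flips 1 -> legal
B mobility = 9
-- W to move --
(0,2): flips 1 -> legal
(1,0): no bracket -> illegal
(1,1): flips 2 -> legal
(1,2): no bracket -> illegal
(1,3): no bracket -> illegal
(1,5): no bracket -> illegal
(2,0): flips 2 -> legal
(3,0): no bracket -> illegal
(3,1): no bracket -> illegal
(4,3): flips 2 -> legal
(4,5): flips 1 -> legal
(5,1): flips 2 -> legal
(5,2): no bracket -> illegal
(5,3): no bracket -> illegal
W mobility = 6

Answer: B=9 W=6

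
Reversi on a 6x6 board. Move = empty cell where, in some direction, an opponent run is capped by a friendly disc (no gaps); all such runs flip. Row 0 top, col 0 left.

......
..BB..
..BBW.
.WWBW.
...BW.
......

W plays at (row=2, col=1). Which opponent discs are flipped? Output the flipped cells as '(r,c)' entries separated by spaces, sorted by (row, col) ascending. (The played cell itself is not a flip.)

Dir NW: first cell '.' (not opp) -> no flip
Dir N: first cell '.' (not opp) -> no flip
Dir NE: opp run (1,2), next='.' -> no flip
Dir W: first cell '.' (not opp) -> no flip
Dir E: opp run (2,2) (2,3) capped by W -> flip
Dir SW: first cell '.' (not opp) -> no flip
Dir S: first cell 'W' (not opp) -> no flip
Dir SE: first cell 'W' (not opp) -> no flip

Answer: (2,2) (2,3)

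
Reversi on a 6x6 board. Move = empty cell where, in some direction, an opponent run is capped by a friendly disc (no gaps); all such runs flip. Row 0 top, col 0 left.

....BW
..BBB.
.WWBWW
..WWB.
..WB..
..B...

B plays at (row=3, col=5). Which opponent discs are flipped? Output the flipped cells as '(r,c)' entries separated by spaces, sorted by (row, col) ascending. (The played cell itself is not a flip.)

Answer: (2,4)

Derivation:
Dir NW: opp run (2,4) capped by B -> flip
Dir N: opp run (2,5), next='.' -> no flip
Dir NE: edge -> no flip
Dir W: first cell 'B' (not opp) -> no flip
Dir E: edge -> no flip
Dir SW: first cell '.' (not opp) -> no flip
Dir S: first cell '.' (not opp) -> no flip
Dir SE: edge -> no flip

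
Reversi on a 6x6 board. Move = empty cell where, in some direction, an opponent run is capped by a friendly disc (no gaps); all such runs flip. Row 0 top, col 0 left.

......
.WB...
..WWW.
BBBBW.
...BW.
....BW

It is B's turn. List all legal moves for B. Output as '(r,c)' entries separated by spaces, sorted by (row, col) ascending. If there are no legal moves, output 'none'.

(0,0): flips 2 -> legal
(0,1): no bracket -> illegal
(0,2): no bracket -> illegal
(1,0): flips 1 -> legal
(1,3): flips 2 -> legal
(1,4): flips 4 -> legal
(1,5): flips 1 -> legal
(2,0): no bracket -> illegal
(2,1): no bracket -> illegal
(2,5): flips 1 -> legal
(3,5): flips 1 -> legal
(4,5): flips 3 -> legal
(5,3): no bracket -> illegal

Answer: (0,0) (1,0) (1,3) (1,4) (1,5) (2,5) (3,5) (4,5)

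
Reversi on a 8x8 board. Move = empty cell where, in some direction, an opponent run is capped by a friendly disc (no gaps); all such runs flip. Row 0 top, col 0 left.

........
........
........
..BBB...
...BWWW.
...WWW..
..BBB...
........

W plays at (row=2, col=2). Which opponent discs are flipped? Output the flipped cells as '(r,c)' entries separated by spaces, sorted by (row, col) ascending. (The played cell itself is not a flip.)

Dir NW: first cell '.' (not opp) -> no flip
Dir N: first cell '.' (not opp) -> no flip
Dir NE: first cell '.' (not opp) -> no flip
Dir W: first cell '.' (not opp) -> no flip
Dir E: first cell '.' (not opp) -> no flip
Dir SW: first cell '.' (not opp) -> no flip
Dir S: opp run (3,2), next='.' -> no flip
Dir SE: opp run (3,3) capped by W -> flip

Answer: (3,3)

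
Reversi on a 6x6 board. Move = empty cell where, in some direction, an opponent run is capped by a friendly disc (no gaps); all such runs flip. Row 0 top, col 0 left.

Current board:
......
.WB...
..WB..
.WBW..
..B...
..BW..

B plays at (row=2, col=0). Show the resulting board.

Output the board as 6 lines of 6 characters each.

Answer: ......
.WB...
B.WB..
.BBW..
..B...
..BW..

Derivation:
Place B at (2,0); scan 8 dirs for brackets.
Dir NW: edge -> no flip
Dir N: first cell '.' (not opp) -> no flip
Dir NE: opp run (1,1), next='.' -> no flip
Dir W: edge -> no flip
Dir E: first cell '.' (not opp) -> no flip
Dir SW: edge -> no flip
Dir S: first cell '.' (not opp) -> no flip
Dir SE: opp run (3,1) capped by B -> flip
All flips: (3,1)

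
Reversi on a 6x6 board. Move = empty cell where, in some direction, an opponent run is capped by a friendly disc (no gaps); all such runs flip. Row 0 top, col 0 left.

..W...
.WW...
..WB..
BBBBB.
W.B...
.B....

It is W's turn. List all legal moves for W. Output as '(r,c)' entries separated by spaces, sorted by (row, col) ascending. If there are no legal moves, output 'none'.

(1,3): no bracket -> illegal
(1,4): no bracket -> illegal
(2,0): flips 1 -> legal
(2,1): no bracket -> illegal
(2,4): flips 1 -> legal
(2,5): no bracket -> illegal
(3,5): no bracket -> illegal
(4,1): no bracket -> illegal
(4,3): no bracket -> illegal
(4,4): flips 1 -> legal
(4,5): flips 2 -> legal
(5,0): no bracket -> illegal
(5,2): flips 2 -> legal
(5,3): no bracket -> illegal

Answer: (2,0) (2,4) (4,4) (4,5) (5,2)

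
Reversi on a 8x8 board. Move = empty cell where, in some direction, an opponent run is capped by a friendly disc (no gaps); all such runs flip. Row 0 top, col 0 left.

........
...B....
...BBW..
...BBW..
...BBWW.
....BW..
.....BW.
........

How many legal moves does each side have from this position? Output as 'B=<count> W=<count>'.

Answer: B=9 W=10

Derivation:
-- B to move --
(1,4): no bracket -> illegal
(1,5): flips 4 -> legal
(1,6): flips 1 -> legal
(2,6): flips 2 -> legal
(3,6): flips 2 -> legal
(3,7): no bracket -> illegal
(4,7): flips 2 -> legal
(5,6): flips 2 -> legal
(5,7): flips 2 -> legal
(6,4): no bracket -> illegal
(6,7): flips 1 -> legal
(7,5): no bracket -> illegal
(7,6): no bracket -> illegal
(7,7): flips 2 -> legal
B mobility = 9
-- W to move --
(0,2): flips 2 -> legal
(0,3): no bracket -> illegal
(0,4): no bracket -> illegal
(1,2): flips 2 -> legal
(1,4): no bracket -> illegal
(1,5): no bracket -> illegal
(2,2): flips 4 -> legal
(3,2): flips 2 -> legal
(4,2): flips 2 -> legal
(5,2): flips 2 -> legal
(5,3): flips 2 -> legal
(5,6): no bracket -> illegal
(6,3): flips 1 -> legal
(6,4): flips 1 -> legal
(7,4): no bracket -> illegal
(7,5): flips 1 -> legal
(7,6): no bracket -> illegal
W mobility = 10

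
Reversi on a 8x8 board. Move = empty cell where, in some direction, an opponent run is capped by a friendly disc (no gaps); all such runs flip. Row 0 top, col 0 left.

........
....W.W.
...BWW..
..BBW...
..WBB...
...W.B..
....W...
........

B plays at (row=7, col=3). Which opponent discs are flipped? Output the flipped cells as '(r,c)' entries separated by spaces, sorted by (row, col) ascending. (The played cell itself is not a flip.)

Dir NW: first cell '.' (not opp) -> no flip
Dir N: first cell '.' (not opp) -> no flip
Dir NE: opp run (6,4) capped by B -> flip
Dir W: first cell '.' (not opp) -> no flip
Dir E: first cell '.' (not opp) -> no flip
Dir SW: edge -> no flip
Dir S: edge -> no flip
Dir SE: edge -> no flip

Answer: (6,4)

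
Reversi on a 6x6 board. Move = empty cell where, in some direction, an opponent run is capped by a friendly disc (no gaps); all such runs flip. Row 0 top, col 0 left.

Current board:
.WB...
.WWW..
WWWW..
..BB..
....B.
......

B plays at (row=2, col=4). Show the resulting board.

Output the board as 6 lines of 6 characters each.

Answer: .WB...
.WWB..
WWWWB.
..BB..
....B.
......

Derivation:
Place B at (2,4); scan 8 dirs for brackets.
Dir NW: opp run (1,3) capped by B -> flip
Dir N: first cell '.' (not opp) -> no flip
Dir NE: first cell '.' (not opp) -> no flip
Dir W: opp run (2,3) (2,2) (2,1) (2,0), next=edge -> no flip
Dir E: first cell '.' (not opp) -> no flip
Dir SW: first cell 'B' (not opp) -> no flip
Dir S: first cell '.' (not opp) -> no flip
Dir SE: first cell '.' (not opp) -> no flip
All flips: (1,3)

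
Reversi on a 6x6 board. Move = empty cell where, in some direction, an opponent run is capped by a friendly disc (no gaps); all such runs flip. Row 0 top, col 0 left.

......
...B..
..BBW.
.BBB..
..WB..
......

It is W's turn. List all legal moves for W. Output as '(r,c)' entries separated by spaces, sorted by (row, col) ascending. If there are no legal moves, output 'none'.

Answer: (0,2) (1,2) (2,0) (2,1) (4,4)

Derivation:
(0,2): flips 1 -> legal
(0,3): no bracket -> illegal
(0,4): no bracket -> illegal
(1,1): no bracket -> illegal
(1,2): flips 2 -> legal
(1,4): no bracket -> illegal
(2,0): flips 1 -> legal
(2,1): flips 2 -> legal
(3,0): no bracket -> illegal
(3,4): no bracket -> illegal
(4,0): no bracket -> illegal
(4,1): no bracket -> illegal
(4,4): flips 1 -> legal
(5,2): no bracket -> illegal
(5,3): no bracket -> illegal
(5,4): no bracket -> illegal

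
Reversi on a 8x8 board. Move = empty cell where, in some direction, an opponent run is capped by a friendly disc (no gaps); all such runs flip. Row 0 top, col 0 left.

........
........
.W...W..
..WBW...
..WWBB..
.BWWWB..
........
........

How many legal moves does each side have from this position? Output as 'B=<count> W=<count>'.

-- B to move --
(1,0): no bracket -> illegal
(1,1): no bracket -> illegal
(1,2): no bracket -> illegal
(1,4): no bracket -> illegal
(1,5): no bracket -> illegal
(1,6): no bracket -> illegal
(2,0): no bracket -> illegal
(2,2): no bracket -> illegal
(2,3): flips 1 -> legal
(2,4): flips 1 -> legal
(2,6): no bracket -> illegal
(3,0): no bracket -> illegal
(3,1): flips 1 -> legal
(3,5): flips 1 -> legal
(3,6): no bracket -> illegal
(4,1): flips 2 -> legal
(6,1): no bracket -> illegal
(6,2): flips 1 -> legal
(6,3): flips 3 -> legal
(6,4): flips 1 -> legal
(6,5): no bracket -> illegal
B mobility = 8
-- W to move --
(2,2): no bracket -> illegal
(2,3): flips 1 -> legal
(2,4): flips 1 -> legal
(3,5): flips 1 -> legal
(3,6): flips 1 -> legal
(4,0): no bracket -> illegal
(4,1): no bracket -> illegal
(4,6): flips 2 -> legal
(5,0): flips 1 -> legal
(5,6): flips 2 -> legal
(6,0): flips 1 -> legal
(6,1): no bracket -> illegal
(6,2): no bracket -> illegal
(6,4): no bracket -> illegal
(6,5): no bracket -> illegal
(6,6): no bracket -> illegal
W mobility = 8

Answer: B=8 W=8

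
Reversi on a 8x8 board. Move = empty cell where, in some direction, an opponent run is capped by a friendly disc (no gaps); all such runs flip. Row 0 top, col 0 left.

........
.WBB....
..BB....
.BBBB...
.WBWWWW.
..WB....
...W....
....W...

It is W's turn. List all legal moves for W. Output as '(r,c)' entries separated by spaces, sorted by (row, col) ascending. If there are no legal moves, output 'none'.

(0,1): flips 3 -> legal
(0,2): flips 4 -> legal
(0,3): flips 3 -> legal
(0,4): no bracket -> illegal
(1,4): flips 4 -> legal
(2,0): no bracket -> illegal
(2,1): flips 2 -> legal
(2,4): flips 1 -> legal
(2,5): flips 1 -> legal
(3,0): no bracket -> illegal
(3,5): no bracket -> illegal
(4,0): no bracket -> illegal
(5,1): no bracket -> illegal
(5,4): flips 1 -> legal
(6,2): flips 1 -> legal
(6,4): no bracket -> illegal

Answer: (0,1) (0,2) (0,3) (1,4) (2,1) (2,4) (2,5) (5,4) (6,2)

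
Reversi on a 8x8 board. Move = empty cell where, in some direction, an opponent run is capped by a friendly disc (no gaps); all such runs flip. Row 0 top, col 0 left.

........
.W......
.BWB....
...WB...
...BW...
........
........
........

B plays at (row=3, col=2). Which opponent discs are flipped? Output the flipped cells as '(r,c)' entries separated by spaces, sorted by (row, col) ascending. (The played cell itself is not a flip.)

Answer: (3,3)

Derivation:
Dir NW: first cell 'B' (not opp) -> no flip
Dir N: opp run (2,2), next='.' -> no flip
Dir NE: first cell 'B' (not opp) -> no flip
Dir W: first cell '.' (not opp) -> no flip
Dir E: opp run (3,3) capped by B -> flip
Dir SW: first cell '.' (not opp) -> no flip
Dir S: first cell '.' (not opp) -> no flip
Dir SE: first cell 'B' (not opp) -> no flip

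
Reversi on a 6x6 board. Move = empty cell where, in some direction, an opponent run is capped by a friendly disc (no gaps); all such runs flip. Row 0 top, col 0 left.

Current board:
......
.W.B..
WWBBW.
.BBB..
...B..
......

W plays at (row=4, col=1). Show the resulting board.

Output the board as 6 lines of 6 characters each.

Place W at (4,1); scan 8 dirs for brackets.
Dir NW: first cell '.' (not opp) -> no flip
Dir N: opp run (3,1) capped by W -> flip
Dir NE: opp run (3,2) (2,3), next='.' -> no flip
Dir W: first cell '.' (not opp) -> no flip
Dir E: first cell '.' (not opp) -> no flip
Dir SW: first cell '.' (not opp) -> no flip
Dir S: first cell '.' (not opp) -> no flip
Dir SE: first cell '.' (not opp) -> no flip
All flips: (3,1)

Answer: ......
.W.B..
WWBBW.
.WBB..
.W.B..
......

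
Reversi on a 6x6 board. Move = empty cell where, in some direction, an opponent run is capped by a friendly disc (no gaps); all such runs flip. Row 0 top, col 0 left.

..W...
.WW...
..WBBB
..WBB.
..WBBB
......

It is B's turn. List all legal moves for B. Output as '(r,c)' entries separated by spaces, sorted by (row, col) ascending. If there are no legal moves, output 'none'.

Answer: (0,0) (0,1) (2,1) (3,1) (4,1) (5,1)

Derivation:
(0,0): flips 2 -> legal
(0,1): flips 1 -> legal
(0,3): no bracket -> illegal
(1,0): no bracket -> illegal
(1,3): no bracket -> illegal
(2,0): no bracket -> illegal
(2,1): flips 2 -> legal
(3,1): flips 1 -> legal
(4,1): flips 2 -> legal
(5,1): flips 1 -> legal
(5,2): no bracket -> illegal
(5,3): no bracket -> illegal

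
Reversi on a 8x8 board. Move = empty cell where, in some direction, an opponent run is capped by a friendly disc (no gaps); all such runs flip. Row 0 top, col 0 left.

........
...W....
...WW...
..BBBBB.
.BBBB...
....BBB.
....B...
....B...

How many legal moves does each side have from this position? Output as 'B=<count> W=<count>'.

Answer: B=5 W=5

Derivation:
-- B to move --
(0,2): flips 2 -> legal
(0,3): flips 2 -> legal
(0,4): no bracket -> illegal
(1,2): flips 1 -> legal
(1,4): flips 2 -> legal
(1,5): flips 1 -> legal
(2,2): no bracket -> illegal
(2,5): no bracket -> illegal
B mobility = 5
-- W to move --
(2,1): no bracket -> illegal
(2,2): no bracket -> illegal
(2,5): no bracket -> illegal
(2,6): no bracket -> illegal
(2,7): no bracket -> illegal
(3,0): no bracket -> illegal
(3,1): no bracket -> illegal
(3,7): no bracket -> illegal
(4,0): no bracket -> illegal
(4,5): flips 1 -> legal
(4,6): flips 1 -> legal
(4,7): no bracket -> illegal
(5,0): flips 2 -> legal
(5,1): flips 2 -> legal
(5,2): no bracket -> illegal
(5,3): flips 2 -> legal
(5,7): no bracket -> illegal
(6,3): no bracket -> illegal
(6,5): no bracket -> illegal
(6,6): no bracket -> illegal
(6,7): no bracket -> illegal
(7,3): no bracket -> illegal
(7,5): no bracket -> illegal
W mobility = 5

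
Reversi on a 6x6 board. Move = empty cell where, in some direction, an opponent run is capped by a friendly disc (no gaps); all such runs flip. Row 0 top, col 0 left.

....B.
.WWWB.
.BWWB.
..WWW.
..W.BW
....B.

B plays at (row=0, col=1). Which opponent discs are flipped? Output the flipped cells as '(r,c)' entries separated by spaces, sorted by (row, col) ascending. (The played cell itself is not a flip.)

Dir NW: edge -> no flip
Dir N: edge -> no flip
Dir NE: edge -> no flip
Dir W: first cell '.' (not opp) -> no flip
Dir E: first cell '.' (not opp) -> no flip
Dir SW: first cell '.' (not opp) -> no flip
Dir S: opp run (1,1) capped by B -> flip
Dir SE: opp run (1,2) (2,3) (3,4) (4,5), next=edge -> no flip

Answer: (1,1)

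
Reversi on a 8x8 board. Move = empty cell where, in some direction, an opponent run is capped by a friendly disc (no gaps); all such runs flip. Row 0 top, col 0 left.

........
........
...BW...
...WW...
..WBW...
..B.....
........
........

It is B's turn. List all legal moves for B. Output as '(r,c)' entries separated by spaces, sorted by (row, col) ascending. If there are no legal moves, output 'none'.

(1,3): no bracket -> illegal
(1,4): no bracket -> illegal
(1,5): no bracket -> illegal
(2,2): no bracket -> illegal
(2,5): flips 2 -> legal
(3,1): no bracket -> illegal
(3,2): flips 1 -> legal
(3,5): no bracket -> illegal
(4,1): flips 1 -> legal
(4,5): flips 2 -> legal
(5,1): no bracket -> illegal
(5,3): no bracket -> illegal
(5,4): no bracket -> illegal
(5,5): no bracket -> illegal

Answer: (2,5) (3,2) (4,1) (4,5)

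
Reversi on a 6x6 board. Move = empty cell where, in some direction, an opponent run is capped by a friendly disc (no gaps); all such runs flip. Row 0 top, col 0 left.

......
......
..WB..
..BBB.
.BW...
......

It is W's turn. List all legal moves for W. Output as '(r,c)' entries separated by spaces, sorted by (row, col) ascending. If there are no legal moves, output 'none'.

Answer: (2,4) (4,0) (4,4)

Derivation:
(1,2): no bracket -> illegal
(1,3): no bracket -> illegal
(1,4): no bracket -> illegal
(2,1): no bracket -> illegal
(2,4): flips 2 -> legal
(2,5): no bracket -> illegal
(3,0): no bracket -> illegal
(3,1): no bracket -> illegal
(3,5): no bracket -> illegal
(4,0): flips 1 -> legal
(4,3): no bracket -> illegal
(4,4): flips 1 -> legal
(4,5): no bracket -> illegal
(5,0): no bracket -> illegal
(5,1): no bracket -> illegal
(5,2): no bracket -> illegal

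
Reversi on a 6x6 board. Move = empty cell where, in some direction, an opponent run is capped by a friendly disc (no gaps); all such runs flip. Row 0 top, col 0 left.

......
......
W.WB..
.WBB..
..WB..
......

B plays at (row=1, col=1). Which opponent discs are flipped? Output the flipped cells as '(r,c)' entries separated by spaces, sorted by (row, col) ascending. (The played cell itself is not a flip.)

Dir NW: first cell '.' (not opp) -> no flip
Dir N: first cell '.' (not opp) -> no flip
Dir NE: first cell '.' (not opp) -> no flip
Dir W: first cell '.' (not opp) -> no flip
Dir E: first cell '.' (not opp) -> no flip
Dir SW: opp run (2,0), next=edge -> no flip
Dir S: first cell '.' (not opp) -> no flip
Dir SE: opp run (2,2) capped by B -> flip

Answer: (2,2)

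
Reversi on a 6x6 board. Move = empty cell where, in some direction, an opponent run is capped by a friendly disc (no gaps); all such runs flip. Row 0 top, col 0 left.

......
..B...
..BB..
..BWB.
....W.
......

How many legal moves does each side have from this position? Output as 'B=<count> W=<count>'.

Answer: B=3 W=5

Derivation:
-- B to move --
(2,4): no bracket -> illegal
(3,5): no bracket -> illegal
(4,2): no bracket -> illegal
(4,3): flips 1 -> legal
(4,5): no bracket -> illegal
(5,3): no bracket -> illegal
(5,4): flips 1 -> legal
(5,5): flips 2 -> legal
B mobility = 3
-- W to move --
(0,1): no bracket -> illegal
(0,2): no bracket -> illegal
(0,3): no bracket -> illegal
(1,1): flips 1 -> legal
(1,3): flips 1 -> legal
(1,4): no bracket -> illegal
(2,1): no bracket -> illegal
(2,4): flips 1 -> legal
(2,5): no bracket -> illegal
(3,1): flips 1 -> legal
(3,5): flips 1 -> legal
(4,1): no bracket -> illegal
(4,2): no bracket -> illegal
(4,3): no bracket -> illegal
(4,5): no bracket -> illegal
W mobility = 5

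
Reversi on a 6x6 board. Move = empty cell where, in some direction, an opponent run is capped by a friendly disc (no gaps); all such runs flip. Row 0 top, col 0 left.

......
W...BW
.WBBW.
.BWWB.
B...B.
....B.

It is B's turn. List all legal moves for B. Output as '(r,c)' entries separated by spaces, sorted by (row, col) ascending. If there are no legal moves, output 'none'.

Answer: (1,1) (2,0) (2,5) (4,1) (4,2) (4,3)

Derivation:
(0,0): no bracket -> illegal
(0,1): no bracket -> illegal
(0,4): no bracket -> illegal
(0,5): no bracket -> illegal
(1,1): flips 1 -> legal
(1,2): no bracket -> illegal
(1,3): no bracket -> illegal
(2,0): flips 1 -> legal
(2,5): flips 1 -> legal
(3,0): no bracket -> illegal
(3,5): no bracket -> illegal
(4,1): flips 1 -> legal
(4,2): flips 1 -> legal
(4,3): flips 1 -> legal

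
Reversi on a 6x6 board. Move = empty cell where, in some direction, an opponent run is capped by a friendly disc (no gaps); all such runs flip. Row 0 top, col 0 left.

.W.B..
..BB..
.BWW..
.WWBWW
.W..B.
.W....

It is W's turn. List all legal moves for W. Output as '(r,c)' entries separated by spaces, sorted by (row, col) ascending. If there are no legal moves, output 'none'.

(0,2): flips 1 -> legal
(0,4): flips 1 -> legal
(1,0): flips 1 -> legal
(1,1): flips 1 -> legal
(1,4): no bracket -> illegal
(2,0): flips 1 -> legal
(2,4): no bracket -> illegal
(3,0): no bracket -> illegal
(4,2): no bracket -> illegal
(4,3): flips 1 -> legal
(4,5): no bracket -> illegal
(5,3): flips 1 -> legal
(5,4): flips 1 -> legal
(5,5): flips 2 -> legal

Answer: (0,2) (0,4) (1,0) (1,1) (2,0) (4,3) (5,3) (5,4) (5,5)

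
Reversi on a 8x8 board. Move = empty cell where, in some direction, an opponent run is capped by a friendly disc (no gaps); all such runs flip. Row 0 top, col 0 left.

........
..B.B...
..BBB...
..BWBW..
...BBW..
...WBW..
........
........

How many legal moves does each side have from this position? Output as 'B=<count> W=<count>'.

Answer: B=9 W=7

Derivation:
-- B to move --
(2,5): no bracket -> illegal
(2,6): flips 1 -> legal
(3,6): flips 2 -> legal
(4,2): flips 1 -> legal
(4,6): flips 2 -> legal
(5,2): flips 1 -> legal
(5,6): flips 2 -> legal
(6,2): flips 1 -> legal
(6,3): flips 1 -> legal
(6,4): no bracket -> illegal
(6,5): no bracket -> illegal
(6,6): flips 1 -> legal
B mobility = 9
-- W to move --
(0,1): flips 3 -> legal
(0,2): no bracket -> illegal
(0,3): no bracket -> illegal
(0,4): no bracket -> illegal
(0,5): no bracket -> illegal
(1,1): flips 1 -> legal
(1,3): flips 2 -> legal
(1,5): flips 1 -> legal
(2,1): no bracket -> illegal
(2,5): no bracket -> illegal
(3,1): flips 1 -> legal
(4,1): no bracket -> illegal
(4,2): flips 2 -> legal
(5,2): no bracket -> illegal
(6,3): flips 1 -> legal
(6,4): no bracket -> illegal
(6,5): no bracket -> illegal
W mobility = 7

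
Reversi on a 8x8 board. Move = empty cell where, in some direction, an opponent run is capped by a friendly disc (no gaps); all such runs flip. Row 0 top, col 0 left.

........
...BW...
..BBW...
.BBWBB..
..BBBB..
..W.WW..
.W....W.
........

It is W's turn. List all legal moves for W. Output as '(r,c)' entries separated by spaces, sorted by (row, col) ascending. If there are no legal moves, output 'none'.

(0,2): flips 1 -> legal
(0,3): flips 2 -> legal
(0,4): no bracket -> illegal
(1,1): flips 1 -> legal
(1,2): flips 4 -> legal
(2,0): no bracket -> illegal
(2,1): flips 4 -> legal
(2,5): flips 4 -> legal
(2,6): no bracket -> illegal
(3,0): flips 2 -> legal
(3,6): flips 3 -> legal
(4,0): no bracket -> illegal
(4,1): flips 2 -> legal
(4,6): flips 1 -> legal
(5,1): flips 1 -> legal
(5,3): flips 1 -> legal
(5,6): no bracket -> illegal

Answer: (0,2) (0,3) (1,1) (1,2) (2,1) (2,5) (3,0) (3,6) (4,1) (4,6) (5,1) (5,3)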